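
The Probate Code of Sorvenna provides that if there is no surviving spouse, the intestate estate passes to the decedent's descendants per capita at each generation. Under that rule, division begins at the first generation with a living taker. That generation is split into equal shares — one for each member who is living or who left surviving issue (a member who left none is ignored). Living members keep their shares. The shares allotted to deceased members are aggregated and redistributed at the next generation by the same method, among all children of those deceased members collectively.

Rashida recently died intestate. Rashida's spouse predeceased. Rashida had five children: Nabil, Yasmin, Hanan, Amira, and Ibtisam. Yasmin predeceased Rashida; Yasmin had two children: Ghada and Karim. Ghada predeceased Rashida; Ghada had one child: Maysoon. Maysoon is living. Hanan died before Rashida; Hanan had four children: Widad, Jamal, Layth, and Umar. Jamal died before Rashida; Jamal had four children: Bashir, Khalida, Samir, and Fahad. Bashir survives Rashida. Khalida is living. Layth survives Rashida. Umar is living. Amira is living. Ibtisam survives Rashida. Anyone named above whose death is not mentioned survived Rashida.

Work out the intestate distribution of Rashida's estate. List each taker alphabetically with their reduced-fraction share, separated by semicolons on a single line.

Amira 1/5; Bashir 2/75; Fahad 2/75; Ibtisam 1/5; Karim 1/15; Khalida 2/75; Layth 1/15; Maysoon 2/75; Nabil 1/5; Samir 2/75; Umar 1/15; Widad 1/15

There is no surviving spouse, so the entire estate passes to Rashida's descendants per capita at each generation.
At generation 1 (Nabil, Yasmin, Hanan, Amira, Ibtisam) there are 5 shares of (1)/5 = 1/5 each.
Living: Nabil, Amira, and Ibtisam — each takes 1/5.
Deceased: Yasmin and Hanan. Their combined 2/5 is pooled and carried to generation 2.
At generation 2 (Ghada, Karim, Widad, Jamal, Layth, Umar) there are 6 shares of (2/5)/6 = 1/15 each.
Living: Karim, Widad, Layth, and Umar — each takes 1/15.
Deceased: Ghada and Jamal. Their combined 2/15 is pooled and carried to generation 3.
At generation 3 (Maysoon, Bashir, Khalida, Samir, Fahad) there are 5 shares of (2/15)/5 = 2/75 each.
Living: Maysoon, Bashir, Khalida, Samir, and Fahad — each takes 2/75.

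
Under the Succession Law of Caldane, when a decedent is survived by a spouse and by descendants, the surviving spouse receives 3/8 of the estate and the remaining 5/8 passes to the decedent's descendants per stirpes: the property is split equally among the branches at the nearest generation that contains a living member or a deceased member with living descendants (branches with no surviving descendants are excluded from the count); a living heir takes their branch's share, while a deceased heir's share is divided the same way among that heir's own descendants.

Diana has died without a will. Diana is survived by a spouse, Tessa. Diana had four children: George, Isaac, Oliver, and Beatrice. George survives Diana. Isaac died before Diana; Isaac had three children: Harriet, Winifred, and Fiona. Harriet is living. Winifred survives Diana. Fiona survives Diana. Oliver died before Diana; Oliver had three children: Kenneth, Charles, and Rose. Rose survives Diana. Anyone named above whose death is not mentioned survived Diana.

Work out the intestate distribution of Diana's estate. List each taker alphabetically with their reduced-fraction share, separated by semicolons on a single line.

Tessa, as surviving spouse, takes 3/8.
The remaining 5/8 passes to Diana's descendants per stirpes.
The 5/8 is divided into 4 equal shares of 5/32 among George, Isaac, Oliver, Beatrice.
George is living and takes 5/32.
Isaac predeceased; the 5/32 allotted to Isaac's branch passes to Isaac's issue by representation.
The 5/32 is divided into 3 equal shares of 5/96 among Harriet, Winifred, Fiona.
Harriet is living and takes 5/96.
Winifred is living and takes 5/96.
Fiona is living and takes 5/96.
Oliver predeceased; the 5/32 allotted to Oliver's branch passes to Oliver's issue by representation.
The 5/32 is divided into 3 equal shares of 5/96 among Kenneth, Charles, Rose.
Kenneth is living and takes 5/96.
Charles is living and takes 5/96.
Rose is living and takes 5/96.
Beatrice is living and takes 5/32.

Beatrice 5/32; Charles 5/96; Fiona 5/96; George 5/32; Harriet 5/96; Kenneth 5/96; Rose 5/96; Tessa 3/8; Winifred 5/96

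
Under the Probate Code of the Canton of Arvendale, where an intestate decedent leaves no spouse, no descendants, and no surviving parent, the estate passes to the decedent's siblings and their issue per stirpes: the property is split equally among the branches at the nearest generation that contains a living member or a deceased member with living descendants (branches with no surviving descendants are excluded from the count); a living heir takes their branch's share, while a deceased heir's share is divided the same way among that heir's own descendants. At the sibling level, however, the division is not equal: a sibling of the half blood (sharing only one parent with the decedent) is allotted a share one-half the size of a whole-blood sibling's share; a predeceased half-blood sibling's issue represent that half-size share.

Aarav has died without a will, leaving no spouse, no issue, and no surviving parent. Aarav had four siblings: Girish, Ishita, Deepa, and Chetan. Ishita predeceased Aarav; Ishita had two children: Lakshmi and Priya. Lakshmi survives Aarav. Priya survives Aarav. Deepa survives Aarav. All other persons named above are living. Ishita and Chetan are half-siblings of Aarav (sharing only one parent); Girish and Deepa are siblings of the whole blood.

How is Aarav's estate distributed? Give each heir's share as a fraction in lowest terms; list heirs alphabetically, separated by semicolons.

Chetan 1/6; Deepa 1/3; Girish 1/3; Lakshmi 1/12; Priya 1/12

No spouse, descendants, or parent survives, so the estate passes to Aarav's siblings per stirpes.
Half-blood siblings count for one-half the weight of whole-blood siblings at the initial division.
Dividing 1 in proportion to weights (total weight 3): Girish (weight 1) → 1/3; Ishita (weight 1/2) → 1/6; Deepa (weight 1) → 1/3; Chetan (weight 1/2) → 1/6.
Girish is living and takes 1/3.
Ishita predeceased; the 1/6 allotted to Ishita's branch passes to Ishita's issue by representation.
The 1/6 is divided into 2 equal shares of 1/12 among Lakshmi, Priya.
Lakshmi is living and takes 1/12.
Priya is living and takes 1/12.
Deepa is living and takes 1/3.
Chetan is living and takes 1/6.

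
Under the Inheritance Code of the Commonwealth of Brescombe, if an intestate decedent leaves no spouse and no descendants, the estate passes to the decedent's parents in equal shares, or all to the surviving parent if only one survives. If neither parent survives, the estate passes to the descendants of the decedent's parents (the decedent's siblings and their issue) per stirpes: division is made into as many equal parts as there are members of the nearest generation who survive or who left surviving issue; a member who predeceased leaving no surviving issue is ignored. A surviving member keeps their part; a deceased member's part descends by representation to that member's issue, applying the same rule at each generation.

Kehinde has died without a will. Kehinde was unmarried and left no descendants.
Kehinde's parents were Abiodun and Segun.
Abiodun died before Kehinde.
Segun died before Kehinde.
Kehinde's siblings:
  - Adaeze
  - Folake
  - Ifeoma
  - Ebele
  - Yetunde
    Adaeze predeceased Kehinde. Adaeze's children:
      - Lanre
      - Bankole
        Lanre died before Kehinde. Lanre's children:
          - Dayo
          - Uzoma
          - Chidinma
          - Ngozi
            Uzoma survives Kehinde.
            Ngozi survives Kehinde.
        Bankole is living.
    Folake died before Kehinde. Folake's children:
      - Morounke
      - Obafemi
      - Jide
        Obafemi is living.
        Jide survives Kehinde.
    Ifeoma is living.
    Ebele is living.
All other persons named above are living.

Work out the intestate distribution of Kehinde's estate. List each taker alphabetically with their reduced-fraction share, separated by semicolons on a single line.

Bankole 1/10; Chidinma 1/40; Dayo 1/40; Ebele 1/5; Ifeoma 1/5; Jide 1/15; Morounke 1/15; Ngozi 1/40; Obafemi 1/15; Uzoma 1/40; Yetunde 1/5

Neither parent survives and there are no descendants, so the estate passes to Kehinde's siblings and their issue per stirpes.
The estate is divided into 5 equal shares of 1/5 among Adaeze, Folake, Ifeoma, Ebele, Yetunde.
Adaeze predeceased; the 1/5 allotted to Adaeze's branch passes to Adaeze's issue by representation.
The 1/5 is divided into 2 equal shares of 1/10 among Lanre, Bankole.
Lanre predeceased; the 1/10 allotted to Lanre's branch passes to Lanre's issue by representation.
The 1/10 is divided into 4 equal shares of 1/40 among Dayo, Uzoma, Chidinma, Ngozi.
Dayo is living and takes 1/40.
Uzoma is living and takes 1/40.
Chidinma is living and takes 1/40.
Ngozi is living and takes 1/40.
Bankole is living and takes 1/10.
Folake predeceased; the 1/5 allotted to Folake's branch passes to Folake's issue by representation.
The 1/5 is divided into 3 equal shares of 1/15 among Morounke, Obafemi, Jide.
Morounke is living and takes 1/15.
Obafemi is living and takes 1/15.
Jide is living and takes 1/15.
Ifeoma is living and takes 1/5.
Ebele is living and takes 1/5.
Yetunde is living and takes 1/5.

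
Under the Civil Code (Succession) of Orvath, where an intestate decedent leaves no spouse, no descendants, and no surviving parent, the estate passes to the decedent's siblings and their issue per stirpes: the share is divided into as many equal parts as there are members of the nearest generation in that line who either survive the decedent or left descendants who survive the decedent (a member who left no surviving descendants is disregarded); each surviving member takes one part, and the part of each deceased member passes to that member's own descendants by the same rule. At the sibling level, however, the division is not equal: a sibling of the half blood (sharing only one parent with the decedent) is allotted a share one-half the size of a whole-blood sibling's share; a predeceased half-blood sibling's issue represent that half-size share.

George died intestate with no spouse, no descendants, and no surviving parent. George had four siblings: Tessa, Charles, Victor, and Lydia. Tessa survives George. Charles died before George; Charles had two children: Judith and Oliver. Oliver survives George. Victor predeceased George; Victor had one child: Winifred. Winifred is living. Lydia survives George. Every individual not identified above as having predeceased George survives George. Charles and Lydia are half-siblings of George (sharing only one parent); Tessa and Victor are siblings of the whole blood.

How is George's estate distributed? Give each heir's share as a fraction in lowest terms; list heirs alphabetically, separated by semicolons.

No spouse, descendants, or parent survives, so the estate passes to George's siblings per stirpes.
Half-blood siblings count for one-half the weight of whole-blood siblings at the initial division.
Dividing 1 in proportion to weights (total weight 3): Tessa (weight 1) → 1/3; Charles (weight 1/2) → 1/6; Victor (weight 1) → 1/3; Lydia (weight 1/2) → 1/6.
Tessa is living and takes 1/3.
Charles predeceased; the 1/6 allotted to Charles's branch passes to Charles's issue by representation.
The 1/6 is divided into 2 equal shares of 1/12 among Judith, Oliver.
Judith is living and takes 1/12.
Oliver is living and takes 1/12.
Victor predeceased; the 1/3 allotted to Victor's branch passes to Victor's issue by representation.
Winifred is the sole taker at this level and receives the full 1/3.
Lydia is living and takes 1/6.

Judith 1/12; Lydia 1/6; Oliver 1/12; Tessa 1/3; Winifred 1/3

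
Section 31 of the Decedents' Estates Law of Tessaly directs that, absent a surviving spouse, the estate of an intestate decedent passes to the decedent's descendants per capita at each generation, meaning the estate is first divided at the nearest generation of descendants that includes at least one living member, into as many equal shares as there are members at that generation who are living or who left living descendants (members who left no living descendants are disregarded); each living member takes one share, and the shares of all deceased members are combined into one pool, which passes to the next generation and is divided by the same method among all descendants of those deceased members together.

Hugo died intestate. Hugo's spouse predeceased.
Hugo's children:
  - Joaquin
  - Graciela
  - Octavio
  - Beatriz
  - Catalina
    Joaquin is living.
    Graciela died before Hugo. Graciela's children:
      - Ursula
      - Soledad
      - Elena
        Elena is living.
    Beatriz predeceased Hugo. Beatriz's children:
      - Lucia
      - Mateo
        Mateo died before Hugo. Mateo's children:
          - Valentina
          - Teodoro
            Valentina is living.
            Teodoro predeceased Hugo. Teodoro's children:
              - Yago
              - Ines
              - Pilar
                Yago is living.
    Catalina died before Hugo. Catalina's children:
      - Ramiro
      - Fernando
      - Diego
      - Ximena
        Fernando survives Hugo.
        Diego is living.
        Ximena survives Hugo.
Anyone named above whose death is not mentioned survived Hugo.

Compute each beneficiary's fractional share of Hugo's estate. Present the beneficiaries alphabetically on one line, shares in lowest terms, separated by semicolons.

There is no surviving spouse, so the entire estate passes to Hugo's descendants per capita at each generation.
At generation 1 (Joaquin, Graciela, Octavio, Beatriz, Catalina) there are 5 shares of (1)/5 = 1/5 each.
Living: Joaquin and Octavio — each takes 1/5.
Deceased: Graciela, Beatriz, and Catalina. Their combined 3/5 is pooled and carried to generation 2.
At generation 2 (Ursula, Soledad, Elena, Lucia, Mateo, Ramiro, Fernando, Diego, Ximena) there are 9 shares of (3/5)/9 = 1/15 each.
Living: Ursula, Soledad, Elena, Lucia, Ramiro, Fernando, Diego, and Ximena — each takes 1/15.
Deceased: Mateo. That 1/15 share is carried to generation 3.
At generation 3 (Valentina, Teodoro) there are 2 shares of (1/15)/2 = 1/30 each.
Living: Valentina — each takes 1/30.
Deceased: Teodoro. That 1/30 share is carried to generation 4.
At generation 4 (Yago, Ines, Pilar) there are 3 shares of (1/30)/3 = 1/90 each.
Living: Yago, Ines, and Pilar — each takes 1/90.

Diego 1/15; Elena 1/15; Fernando 1/15; Ines 1/90; Joaquin 1/5; Lucia 1/15; Octavio 1/5; Pilar 1/90; Ramiro 1/15; Soledad 1/15; Ursula 1/15; Valentina 1/30; Ximena 1/15; Yago 1/90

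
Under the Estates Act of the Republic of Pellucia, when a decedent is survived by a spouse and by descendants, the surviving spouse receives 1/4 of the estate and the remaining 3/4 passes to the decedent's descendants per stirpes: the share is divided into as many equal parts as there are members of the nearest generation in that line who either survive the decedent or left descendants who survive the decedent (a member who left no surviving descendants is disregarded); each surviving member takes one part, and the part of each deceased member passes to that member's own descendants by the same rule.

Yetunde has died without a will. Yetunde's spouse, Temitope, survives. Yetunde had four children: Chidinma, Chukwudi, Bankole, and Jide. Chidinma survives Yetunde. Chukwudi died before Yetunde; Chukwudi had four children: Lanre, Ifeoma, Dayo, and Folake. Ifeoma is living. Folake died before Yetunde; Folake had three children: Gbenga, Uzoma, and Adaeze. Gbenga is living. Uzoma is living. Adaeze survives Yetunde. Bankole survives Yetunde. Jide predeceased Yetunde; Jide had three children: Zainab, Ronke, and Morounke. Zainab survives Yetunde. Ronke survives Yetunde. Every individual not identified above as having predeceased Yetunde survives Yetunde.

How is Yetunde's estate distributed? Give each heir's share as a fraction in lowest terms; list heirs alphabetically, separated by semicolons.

Temitope, as surviving spouse, takes 1/4.
The remaining 3/4 passes to Yetunde's descendants per stirpes.
The 3/4 is divided into 4 equal shares of 3/16 among Chidinma, Chukwudi, Bankole, Jide.
Chidinma is living and takes 3/16.
Chukwudi predeceased; the 3/16 allotted to Chukwudi's branch passes to Chukwudi's issue by representation.
The 3/16 is divided into 4 equal shares of 3/64 among Lanre, Ifeoma, Dayo, Folake.
Lanre is living and takes 3/64.
Ifeoma is living and takes 3/64.
Dayo is living and takes 3/64.
Folake predeceased; the 3/64 allotted to Folake's branch passes to Folake's issue by representation.
The 3/64 is divided into 3 equal shares of 1/64 among Gbenga, Uzoma, Adaeze.
Gbenga is living and takes 1/64.
Uzoma is living and takes 1/64.
Adaeze is living and takes 1/64.
Bankole is living and takes 3/16.
Jide predeceased; the 3/16 allotted to Jide's branch passes to Jide's issue by representation.
The 3/16 is divided into 3 equal shares of 1/16 among Zainab, Ronke, Morounke.
Zainab is living and takes 1/16.
Ronke is living and takes 1/16.
Morounke is living and takes 1/16.

Adaeze 1/64; Bankole 3/16; Chidinma 3/16; Dayo 3/64; Gbenga 1/64; Ifeoma 3/64; Lanre 3/64; Morounke 1/16; Ronke 1/16; Temitope 1/4; Uzoma 1/64; Zainab 1/16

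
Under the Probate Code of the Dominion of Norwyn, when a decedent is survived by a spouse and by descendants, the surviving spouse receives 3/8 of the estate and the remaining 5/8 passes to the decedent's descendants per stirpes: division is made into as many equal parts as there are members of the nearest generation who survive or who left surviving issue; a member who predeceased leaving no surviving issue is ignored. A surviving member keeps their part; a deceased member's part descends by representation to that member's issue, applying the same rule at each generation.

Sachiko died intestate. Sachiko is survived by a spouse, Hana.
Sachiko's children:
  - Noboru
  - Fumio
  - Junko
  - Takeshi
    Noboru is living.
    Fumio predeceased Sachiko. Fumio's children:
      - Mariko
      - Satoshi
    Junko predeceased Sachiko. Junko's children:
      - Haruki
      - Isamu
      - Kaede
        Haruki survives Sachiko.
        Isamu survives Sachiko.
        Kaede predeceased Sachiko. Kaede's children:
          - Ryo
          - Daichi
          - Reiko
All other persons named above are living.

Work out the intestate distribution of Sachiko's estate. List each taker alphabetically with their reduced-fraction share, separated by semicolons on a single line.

Hana, as surviving spouse, takes 3/8.
The remaining 5/8 passes to Sachiko's descendants per stirpes.
The 5/8 is divided into 4 equal shares of 5/32 among Noboru, Fumio, Junko, Takeshi.
Noboru is living and takes 5/32.
Fumio predeceased; the 5/32 allotted to Fumio's branch passes to Fumio's issue by representation.
The 5/32 is divided into 2 equal shares of 5/64 among Mariko, Satoshi.
Mariko is living and takes 5/64.
Satoshi is living and takes 5/64.
Junko predeceased; the 5/32 allotted to Junko's branch passes to Junko's issue by representation.
The 5/32 is divided into 3 equal shares of 5/96 among Haruki, Isamu, Kaede.
Haruki is living and takes 5/96.
Isamu is living and takes 5/96.
Kaede predeceased; the 5/96 allotted to Kaede's branch passes to Kaede's issue by representation.
The 5/96 is divided into 3 equal shares of 5/288 among Ryo, Daichi, Reiko.
Ryo is living and takes 5/288.
Daichi is living and takes 5/288.
Reiko is living and takes 5/288.
Takeshi is living and takes 5/32.

Daichi 5/288; Hana 3/8; Haruki 5/96; Isamu 5/96; Mariko 5/64; Noboru 5/32; Reiko 5/288; Ryo 5/288; Satoshi 5/64; Takeshi 5/32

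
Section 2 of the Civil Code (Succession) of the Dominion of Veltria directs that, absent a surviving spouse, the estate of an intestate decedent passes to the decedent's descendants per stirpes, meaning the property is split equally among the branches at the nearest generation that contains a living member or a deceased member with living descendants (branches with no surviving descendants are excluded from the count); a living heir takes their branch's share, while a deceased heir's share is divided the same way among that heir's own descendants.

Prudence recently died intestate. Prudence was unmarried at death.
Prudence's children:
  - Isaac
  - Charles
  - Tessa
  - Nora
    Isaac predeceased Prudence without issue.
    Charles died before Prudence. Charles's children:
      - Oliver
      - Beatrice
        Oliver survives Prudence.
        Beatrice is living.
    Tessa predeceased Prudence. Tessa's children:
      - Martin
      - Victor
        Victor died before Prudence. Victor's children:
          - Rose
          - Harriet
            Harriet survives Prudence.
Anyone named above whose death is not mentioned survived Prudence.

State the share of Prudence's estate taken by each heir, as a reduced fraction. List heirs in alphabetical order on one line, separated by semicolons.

There is no surviving spouse, so the entire estate passes to Prudence's descendants per stirpes.
Isaac left no surviving issue, so that branch lapses and is disregarded.
The estate is divided into 3 equal shares of 1/3 among Charles, Tessa, Nora.
Charles predeceased; the 1/3 allotted to Charles's branch passes to Charles's issue by representation.
The 1/3 is divided into 2 equal shares of 1/6 among Oliver, Beatrice.
Oliver is living and takes 1/6.
Beatrice is living and takes 1/6.
Tessa predeceased; the 1/3 allotted to Tessa's branch passes to Tessa's issue by representation.
The 1/3 is divided into 2 equal shares of 1/6 among Martin, Victor.
Martin is living and takes 1/6.
Victor predeceased; the 1/6 allotted to Victor's branch passes to Victor's issue by representation.
The 1/6 is divided into 2 equal shares of 1/12 among Rose, Harriet.
Rose is living and takes 1/12.
Harriet is living and takes 1/12.
Nora is living and takes 1/3.

Beatrice 1/6; Harriet 1/12; Martin 1/6; Nora 1/3; Oliver 1/6; Rose 1/12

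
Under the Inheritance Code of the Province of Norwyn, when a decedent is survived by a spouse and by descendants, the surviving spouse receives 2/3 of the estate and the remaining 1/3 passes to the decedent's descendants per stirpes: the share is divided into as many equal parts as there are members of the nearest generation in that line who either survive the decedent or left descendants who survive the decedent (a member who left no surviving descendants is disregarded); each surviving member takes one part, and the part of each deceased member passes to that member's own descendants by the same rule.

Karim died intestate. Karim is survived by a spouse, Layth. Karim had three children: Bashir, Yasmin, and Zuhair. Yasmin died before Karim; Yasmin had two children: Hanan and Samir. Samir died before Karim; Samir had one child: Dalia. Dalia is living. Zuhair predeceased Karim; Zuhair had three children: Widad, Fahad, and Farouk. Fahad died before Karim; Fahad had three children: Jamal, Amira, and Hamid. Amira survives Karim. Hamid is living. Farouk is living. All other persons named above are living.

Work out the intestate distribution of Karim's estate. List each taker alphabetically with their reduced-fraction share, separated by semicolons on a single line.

Layth, as surviving spouse, takes 2/3.
The remaining 1/3 passes to Karim's descendants per stirpes.
The 1/3 is divided into 3 equal shares of 1/9 among Bashir, Yasmin, Zuhair.
Bashir is living and takes 1/9.
Yasmin predeceased; the 1/9 allotted to Yasmin's branch passes to Yasmin's issue by representation.
The 1/9 is divided into 2 equal shares of 1/18 among Hanan, Samir.
Hanan is living and takes 1/18.
Samir predeceased; the 1/18 allotted to Samir's branch passes to Samir's issue by representation.
Dalia is the sole taker at this level and receives the full 1/18.
Zuhair predeceased; the 1/9 allotted to Zuhair's branch passes to Zuhair's issue by representation.
The 1/9 is divided into 3 equal shares of 1/27 among Widad, Fahad, Farouk.
Widad is living and takes 1/27.
Fahad predeceased; the 1/27 allotted to Fahad's branch passes to Fahad's issue by representation.
The 1/27 is divided into 3 equal shares of 1/81 among Jamal, Amira, Hamid.
Jamal is living and takes 1/81.
Amira is living and takes 1/81.
Hamid is living and takes 1/81.
Farouk is living and takes 1/27.

Amira 1/81; Bashir 1/9; Dalia 1/18; Farouk 1/27; Hamid 1/81; Hanan 1/18; Jamal 1/81; Layth 2/3; Widad 1/27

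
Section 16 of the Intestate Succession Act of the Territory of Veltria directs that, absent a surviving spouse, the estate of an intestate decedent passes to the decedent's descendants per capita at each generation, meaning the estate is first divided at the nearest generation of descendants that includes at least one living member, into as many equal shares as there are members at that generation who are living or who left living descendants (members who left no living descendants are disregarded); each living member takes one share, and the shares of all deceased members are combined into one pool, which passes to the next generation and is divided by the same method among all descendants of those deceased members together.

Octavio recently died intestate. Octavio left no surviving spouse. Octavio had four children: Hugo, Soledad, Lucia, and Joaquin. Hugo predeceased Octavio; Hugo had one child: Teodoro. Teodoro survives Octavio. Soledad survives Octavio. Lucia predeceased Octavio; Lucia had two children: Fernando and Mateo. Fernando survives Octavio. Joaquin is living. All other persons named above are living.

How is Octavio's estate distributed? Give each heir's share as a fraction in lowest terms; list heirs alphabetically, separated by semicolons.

Fernando 1/6; Joaquin 1/4; Mateo 1/6; Soledad 1/4; Teodoro 1/6

There is no surviving spouse, so the entire estate passes to Octavio's descendants per capita at each generation.
At generation 1 (Hugo, Soledad, Lucia, Joaquin) there are 4 shares of (1)/4 = 1/4 each.
Living: Soledad and Joaquin — each takes 1/4.
Deceased: Hugo and Lucia. Their combined 1/2 is pooled and carried to generation 2.
At generation 2 (Teodoro, Fernando, Mateo) there are 3 shares of (1/2)/3 = 1/6 each.
Living: Teodoro, Fernando, and Mateo — each takes 1/6.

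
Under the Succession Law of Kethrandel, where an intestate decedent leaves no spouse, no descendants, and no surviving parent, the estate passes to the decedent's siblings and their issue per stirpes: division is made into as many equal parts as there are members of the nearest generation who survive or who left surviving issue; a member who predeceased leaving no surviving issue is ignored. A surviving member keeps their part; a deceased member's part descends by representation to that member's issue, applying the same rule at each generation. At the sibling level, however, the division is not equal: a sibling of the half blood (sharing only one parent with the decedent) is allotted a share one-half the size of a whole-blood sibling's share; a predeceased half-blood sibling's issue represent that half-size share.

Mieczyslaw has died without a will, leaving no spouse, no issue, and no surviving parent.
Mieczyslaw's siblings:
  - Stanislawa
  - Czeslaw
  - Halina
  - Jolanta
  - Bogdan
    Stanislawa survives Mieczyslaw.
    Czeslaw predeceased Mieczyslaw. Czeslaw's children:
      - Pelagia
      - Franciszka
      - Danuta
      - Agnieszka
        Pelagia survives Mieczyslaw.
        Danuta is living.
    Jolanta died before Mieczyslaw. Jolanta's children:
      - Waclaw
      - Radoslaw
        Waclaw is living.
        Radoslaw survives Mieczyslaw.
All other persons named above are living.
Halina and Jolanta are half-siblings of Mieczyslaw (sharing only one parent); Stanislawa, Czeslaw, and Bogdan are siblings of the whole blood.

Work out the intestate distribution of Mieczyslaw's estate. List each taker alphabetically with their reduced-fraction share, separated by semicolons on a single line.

Agnieszka 1/16; Bogdan 1/4; Danuta 1/16; Franciszka 1/16; Halina 1/8; Pelagia 1/16; Radoslaw 1/16; Stanislawa 1/4; Waclaw 1/16

No spouse, descendants, or parent survives, so the estate passes to Mieczyslaw's siblings per stirpes.
Half-blood siblings count for one-half the weight of whole-blood siblings at the initial division.
Dividing 1 in proportion to weights (total weight 4): Stanislawa (weight 1) → 1/4; Czeslaw (weight 1) → 1/4; Halina (weight 1/2) → 1/8; Jolanta (weight 1/2) → 1/8; Bogdan (weight 1) → 1/4.
Stanislawa is living and takes 1/4.
Czeslaw predeceased; the 1/4 allotted to Czeslaw's branch passes to Czeslaw's issue by representation.
The 1/4 is divided into 4 equal shares of 1/16 among Pelagia, Franciszka, Danuta, Agnieszka.
Pelagia is living and takes 1/16.
Franciszka is living and takes 1/16.
Danuta is living and takes 1/16.
Agnieszka is living and takes 1/16.
Halina is living and takes 1/8.
Jolanta predeceased; the 1/8 allotted to Jolanta's branch passes to Jolanta's issue by representation.
The 1/8 is divided into 2 equal shares of 1/16 among Waclaw, Radoslaw.
Waclaw is living and takes 1/16.
Radoslaw is living and takes 1/16.
Bogdan is living and takes 1/4.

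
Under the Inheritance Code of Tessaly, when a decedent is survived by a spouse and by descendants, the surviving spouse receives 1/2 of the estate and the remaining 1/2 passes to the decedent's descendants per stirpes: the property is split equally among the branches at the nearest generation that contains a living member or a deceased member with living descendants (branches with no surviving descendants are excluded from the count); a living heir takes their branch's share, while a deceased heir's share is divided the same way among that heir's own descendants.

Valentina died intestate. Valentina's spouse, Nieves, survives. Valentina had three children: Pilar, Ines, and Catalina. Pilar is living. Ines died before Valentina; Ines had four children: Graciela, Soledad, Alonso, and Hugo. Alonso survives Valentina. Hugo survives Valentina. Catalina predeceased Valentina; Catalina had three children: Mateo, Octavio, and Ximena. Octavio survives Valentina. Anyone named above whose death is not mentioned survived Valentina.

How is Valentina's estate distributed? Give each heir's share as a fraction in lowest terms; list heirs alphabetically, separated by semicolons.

Nieves, as surviving spouse, takes 1/2.
The remaining 1/2 passes to Valentina's descendants per stirpes.
The 1/2 is divided into 3 equal shares of 1/6 among Pilar, Ines, Catalina.
Pilar is living and takes 1/6.
Ines predeceased; the 1/6 allotted to Ines's branch passes to Ines's issue by representation.
The 1/6 is divided into 4 equal shares of 1/24 among Graciela, Soledad, Alonso, Hugo.
Graciela is living and takes 1/24.
Soledad is living and takes 1/24.
Alonso is living and takes 1/24.
Hugo is living and takes 1/24.
Catalina predeceased; the 1/6 allotted to Catalina's branch passes to Catalina's issue by representation.
The 1/6 is divided into 3 equal shares of 1/18 among Mateo, Octavio, Ximena.
Mateo is living and takes 1/18.
Octavio is living and takes 1/18.
Ximena is living and takes 1/18.

Alonso 1/24; Graciela 1/24; Hugo 1/24; Mateo 1/18; Nieves 1/2; Octavio 1/18; Pilar 1/6; Soledad 1/24; Ximena 1/18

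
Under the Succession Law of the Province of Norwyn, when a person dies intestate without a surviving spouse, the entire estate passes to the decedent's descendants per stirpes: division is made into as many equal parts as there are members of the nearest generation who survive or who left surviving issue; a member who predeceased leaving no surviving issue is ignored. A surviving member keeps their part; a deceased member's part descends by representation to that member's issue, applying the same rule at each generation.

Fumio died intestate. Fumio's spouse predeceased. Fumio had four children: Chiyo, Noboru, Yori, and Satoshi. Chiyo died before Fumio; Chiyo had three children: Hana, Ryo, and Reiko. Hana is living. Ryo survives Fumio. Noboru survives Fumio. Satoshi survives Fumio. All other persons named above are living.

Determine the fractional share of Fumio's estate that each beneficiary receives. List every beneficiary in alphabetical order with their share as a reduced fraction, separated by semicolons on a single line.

Hana 1/12; Noboru 1/4; Reiko 1/12; Ryo 1/12; Satoshi 1/4; Yori 1/4

There is no surviving spouse, so the entire estate passes to Fumio's descendants per stirpes.
The estate is divided into 4 equal shares of 1/4 among Chiyo, Noboru, Yori, Satoshi.
Chiyo predeceased; the 1/4 allotted to Chiyo's branch passes to Chiyo's issue by representation.
The 1/4 is divided into 3 equal shares of 1/12 among Hana, Ryo, Reiko.
Hana is living and takes 1/12.
Ryo is living and takes 1/12.
Reiko is living and takes 1/12.
Noboru is living and takes 1/4.
Yori is living and takes 1/4.
Satoshi is living and takes 1/4.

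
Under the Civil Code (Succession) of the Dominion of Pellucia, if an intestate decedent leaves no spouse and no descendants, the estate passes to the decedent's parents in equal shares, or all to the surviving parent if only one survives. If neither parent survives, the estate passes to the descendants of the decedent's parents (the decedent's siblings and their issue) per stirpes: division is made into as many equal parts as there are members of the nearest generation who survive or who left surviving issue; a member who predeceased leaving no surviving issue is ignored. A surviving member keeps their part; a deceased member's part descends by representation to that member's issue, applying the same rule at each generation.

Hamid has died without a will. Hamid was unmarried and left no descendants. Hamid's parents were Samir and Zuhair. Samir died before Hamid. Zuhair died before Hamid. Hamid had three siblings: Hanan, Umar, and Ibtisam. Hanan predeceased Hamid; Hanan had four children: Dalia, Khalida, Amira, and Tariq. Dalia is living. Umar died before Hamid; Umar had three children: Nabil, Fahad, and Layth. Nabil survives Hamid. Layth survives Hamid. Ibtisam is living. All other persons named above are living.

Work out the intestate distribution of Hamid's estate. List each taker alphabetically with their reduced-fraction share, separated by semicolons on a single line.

Amira 1/12; Dalia 1/12; Fahad 1/9; Ibtisam 1/3; Khalida 1/12; Layth 1/9; Nabil 1/9; Tariq 1/12

Neither parent survives and there are no descendants, so the estate passes to Hamid's siblings and their issue per stirpes.
The estate is divided into 3 equal shares of 1/3 among Hanan, Umar, Ibtisam.
Hanan predeceased; the 1/3 allotted to Hanan's branch passes to Hanan's issue by representation.
The 1/3 is divided into 4 equal shares of 1/12 among Dalia, Khalida, Amira, Tariq.
Dalia is living and takes 1/12.
Khalida is living and takes 1/12.
Amira is living and takes 1/12.
Tariq is living and takes 1/12.
Umar predeceased; the 1/3 allotted to Umar's branch passes to Umar's issue by representation.
The 1/3 is divided into 3 equal shares of 1/9 among Nabil, Fahad, Layth.
Nabil is living and takes 1/9.
Fahad is living and takes 1/9.
Layth is living and takes 1/9.
Ibtisam is living and takes 1/3.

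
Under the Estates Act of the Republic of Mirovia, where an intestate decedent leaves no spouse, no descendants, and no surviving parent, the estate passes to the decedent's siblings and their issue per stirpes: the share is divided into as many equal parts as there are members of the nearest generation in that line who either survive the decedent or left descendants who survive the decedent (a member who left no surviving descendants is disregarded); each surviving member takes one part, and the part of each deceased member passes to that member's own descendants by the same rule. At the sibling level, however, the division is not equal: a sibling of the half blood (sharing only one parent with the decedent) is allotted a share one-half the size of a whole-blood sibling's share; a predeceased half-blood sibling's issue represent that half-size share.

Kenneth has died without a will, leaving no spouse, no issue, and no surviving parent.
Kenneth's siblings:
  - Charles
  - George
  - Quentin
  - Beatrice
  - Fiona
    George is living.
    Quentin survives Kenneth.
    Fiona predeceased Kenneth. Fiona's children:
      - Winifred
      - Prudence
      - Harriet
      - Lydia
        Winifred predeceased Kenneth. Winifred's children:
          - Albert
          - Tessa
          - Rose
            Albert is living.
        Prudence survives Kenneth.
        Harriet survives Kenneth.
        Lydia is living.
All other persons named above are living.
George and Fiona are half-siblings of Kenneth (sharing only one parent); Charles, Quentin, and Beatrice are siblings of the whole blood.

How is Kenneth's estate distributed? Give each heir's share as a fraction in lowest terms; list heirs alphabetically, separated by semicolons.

No spouse, descendants, or parent survives, so the estate passes to Kenneth's siblings per stirpes.
Half-blood siblings count for one-half the weight of whole-blood siblings at the initial division.
Dividing 1 in proportion to weights (total weight 4): Charles (weight 1) → 1/4; George (weight 1/2) → 1/8; Quentin (weight 1) → 1/4; Beatrice (weight 1) → 1/4; Fiona (weight 1/2) → 1/8.
Charles is living and takes 1/4.
George is living and takes 1/8.
Quentin is living and takes 1/4.
Beatrice is living and takes 1/4.
Fiona predeceased; the 1/8 allotted to Fiona's branch passes to Fiona's issue by representation.
The 1/8 is divided into 4 equal shares of 1/32 among Winifred, Prudence, Harriet, Lydia.
Winifred predeceased; the 1/32 allotted to Winifred's branch passes to Winifred's issue by representation.
The 1/32 is divided into 3 equal shares of 1/96 among Albert, Tessa, Rose.
Albert is living and takes 1/96.
Tessa is living and takes 1/96.
Rose is living and takes 1/96.
Prudence is living and takes 1/32.
Harriet is living and takes 1/32.
Lydia is living and takes 1/32.

Albert 1/96; Beatrice 1/4; Charles 1/4; George 1/8; Harriet 1/32; Lydia 1/32; Prudence 1/32; Quentin 1/4; Rose 1/96; Tessa 1/96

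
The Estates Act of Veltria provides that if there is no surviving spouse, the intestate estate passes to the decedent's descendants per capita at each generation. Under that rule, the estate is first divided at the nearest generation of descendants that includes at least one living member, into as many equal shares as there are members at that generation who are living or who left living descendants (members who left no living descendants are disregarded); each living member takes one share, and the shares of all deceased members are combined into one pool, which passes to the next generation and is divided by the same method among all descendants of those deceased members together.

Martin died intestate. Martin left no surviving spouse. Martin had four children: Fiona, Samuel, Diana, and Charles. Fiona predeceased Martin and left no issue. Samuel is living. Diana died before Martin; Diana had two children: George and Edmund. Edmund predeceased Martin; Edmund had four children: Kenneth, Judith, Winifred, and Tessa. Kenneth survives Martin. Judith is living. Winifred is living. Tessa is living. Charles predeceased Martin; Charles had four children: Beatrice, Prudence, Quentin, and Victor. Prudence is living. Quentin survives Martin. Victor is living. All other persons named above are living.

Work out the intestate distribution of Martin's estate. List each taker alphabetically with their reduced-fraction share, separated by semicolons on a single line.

There is no surviving spouse, so the entire estate passes to Martin's descendants per capita at each generation.
At generation 1 (Samuel, Diana, Charles) there are 3 shares of (1)/3 = 1/3 each.
Living: Samuel — each takes 1/3.
Deceased: Diana and Charles. Their combined 2/3 is pooled and carried to generation 2.
At generation 2 (George, Edmund, Beatrice, Prudence, Quentin, Victor) there are 6 shares of (2/3)/6 = 1/9 each.
Living: George, Beatrice, Prudence, Quentin, and Victor — each takes 1/9.
Deceased: Edmund. That 1/9 share is carried to generation 3.
At generation 3 (Kenneth, Judith, Winifred, Tessa) there are 4 shares of (1/9)/4 = 1/36 each.
Living: Kenneth, Judith, Winifred, and Tessa — each takes 1/36.

Beatrice 1/9; George 1/9; Judith 1/36; Kenneth 1/36; Prudence 1/9; Quentin 1/9; Samuel 1/3; Tessa 1/36; Victor 1/9; Winifred 1/36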